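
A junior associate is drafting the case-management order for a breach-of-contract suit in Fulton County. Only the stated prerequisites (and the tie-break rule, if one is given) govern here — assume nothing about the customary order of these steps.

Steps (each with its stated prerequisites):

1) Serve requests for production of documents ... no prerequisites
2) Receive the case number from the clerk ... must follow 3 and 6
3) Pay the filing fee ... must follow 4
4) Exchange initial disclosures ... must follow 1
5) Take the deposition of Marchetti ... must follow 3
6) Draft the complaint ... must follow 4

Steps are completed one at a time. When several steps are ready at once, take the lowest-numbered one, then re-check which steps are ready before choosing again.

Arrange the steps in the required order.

1 has no prerequisites → 1 first.
Next only 4 has its prerequisites met → 4.
Ready: 3 and 6. 3 has the earlier label → 3.
5 now also ready, so the ready set is {5, 6}; 5 has the earlier label → 5.
That leaves 6 as the only ready step → 6.
2 is the only step now ready → 2.

1 4 3 5 6 2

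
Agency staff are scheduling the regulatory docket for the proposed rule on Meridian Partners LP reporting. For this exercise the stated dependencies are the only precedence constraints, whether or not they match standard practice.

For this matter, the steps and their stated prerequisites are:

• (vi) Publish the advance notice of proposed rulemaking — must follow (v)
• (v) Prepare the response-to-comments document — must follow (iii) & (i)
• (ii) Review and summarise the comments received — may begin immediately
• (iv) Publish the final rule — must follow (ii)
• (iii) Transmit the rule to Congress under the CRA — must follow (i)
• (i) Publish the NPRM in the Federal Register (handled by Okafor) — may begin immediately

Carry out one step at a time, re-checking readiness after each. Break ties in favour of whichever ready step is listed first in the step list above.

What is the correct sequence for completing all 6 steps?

(ii) and (i) have no prerequisites; (ii) is listed earlier, so (ii) is first.
(iv) now also ready, so the ready set is {(iv), (i)}; (iv) is listed earlier → (iv).
That leaves (i) as the only ready step → (i).
(iii) is the only step now ready → (iii).
(v) needed (iii) and (i), now all done → (v).
Next only (vi) has its prerequisites met → (vi).

(ii), (iv), (i), (iii), (v), (vi)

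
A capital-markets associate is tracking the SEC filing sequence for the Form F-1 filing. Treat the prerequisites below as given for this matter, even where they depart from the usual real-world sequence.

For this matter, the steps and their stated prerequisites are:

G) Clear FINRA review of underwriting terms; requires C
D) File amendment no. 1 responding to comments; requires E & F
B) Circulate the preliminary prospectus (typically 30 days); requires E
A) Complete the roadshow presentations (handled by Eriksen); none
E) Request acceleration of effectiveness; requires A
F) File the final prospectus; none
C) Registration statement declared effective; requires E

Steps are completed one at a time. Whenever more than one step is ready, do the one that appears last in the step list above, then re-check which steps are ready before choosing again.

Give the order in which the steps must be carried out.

F and A have no prerequisites; F is listed later, so F is first.
That leaves A as the only ready step → A.
E needed A, now all done → E.
Now C, B and D have their prerequisites met. C is listed later, so C next.
B, D and G are all available; B is listed later → B.
Ready: D and G. D is listed later → D.
That leaves G as the only ready step → G.

F → A → E → C → B → D → G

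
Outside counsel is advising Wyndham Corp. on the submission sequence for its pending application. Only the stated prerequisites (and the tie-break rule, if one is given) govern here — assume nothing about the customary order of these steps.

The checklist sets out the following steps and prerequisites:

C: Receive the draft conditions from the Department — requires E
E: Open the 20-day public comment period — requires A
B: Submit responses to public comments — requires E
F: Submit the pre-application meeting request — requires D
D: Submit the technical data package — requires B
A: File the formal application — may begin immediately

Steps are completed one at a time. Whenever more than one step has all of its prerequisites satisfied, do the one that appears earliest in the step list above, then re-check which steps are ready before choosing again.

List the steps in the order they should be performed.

A, E, C, B, D, F

Only A has no prerequisites, so it is first.
E needed A, now all done → E.
Ready: C and B. C is listed earlier → C.
B needed E, now all done → B.
Next only D has its prerequisites met → D.
F is the only step now ready → F.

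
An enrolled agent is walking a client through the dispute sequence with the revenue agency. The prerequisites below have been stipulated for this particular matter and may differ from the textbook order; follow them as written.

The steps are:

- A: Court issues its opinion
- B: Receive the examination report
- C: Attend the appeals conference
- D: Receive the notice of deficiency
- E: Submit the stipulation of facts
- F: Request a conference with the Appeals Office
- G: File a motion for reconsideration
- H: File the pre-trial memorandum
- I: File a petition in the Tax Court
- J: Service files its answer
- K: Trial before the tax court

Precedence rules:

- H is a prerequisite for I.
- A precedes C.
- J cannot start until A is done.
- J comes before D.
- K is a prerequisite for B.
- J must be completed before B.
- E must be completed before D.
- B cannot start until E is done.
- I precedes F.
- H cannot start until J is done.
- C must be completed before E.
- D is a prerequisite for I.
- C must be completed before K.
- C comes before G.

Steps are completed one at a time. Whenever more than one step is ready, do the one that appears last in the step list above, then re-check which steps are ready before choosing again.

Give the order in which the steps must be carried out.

A, J, H, C, K, G, E, D, I, F, B

Only A has no prerequisites, so it is first.
Ready: J and C. J is listed later → J.
Now H and C have their prerequisites met. H is listed later, so H next.
That leaves C as the only ready step → C.
Now K, G and E have their prerequisites met. K is listed later, so K next.
Ready: G and E. G is listed later → G.
E needed C, now all done → E.
Now D and B have their prerequisites met. D is listed later, so D next.
Now I and B have their prerequisites met. I is listed later, so I next.
Ready: F and B. F is listed later → F.
Next only B has its prerequisites met → B.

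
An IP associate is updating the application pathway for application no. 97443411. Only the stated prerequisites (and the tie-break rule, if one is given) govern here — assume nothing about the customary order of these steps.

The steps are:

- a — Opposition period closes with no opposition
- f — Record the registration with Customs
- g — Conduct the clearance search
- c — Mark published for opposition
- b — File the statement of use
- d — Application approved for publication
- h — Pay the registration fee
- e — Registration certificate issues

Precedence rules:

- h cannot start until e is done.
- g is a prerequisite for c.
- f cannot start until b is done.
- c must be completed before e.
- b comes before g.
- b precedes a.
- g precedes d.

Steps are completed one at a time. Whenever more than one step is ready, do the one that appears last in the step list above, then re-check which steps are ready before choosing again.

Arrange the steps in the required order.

b → g → d → c → e → h → f → a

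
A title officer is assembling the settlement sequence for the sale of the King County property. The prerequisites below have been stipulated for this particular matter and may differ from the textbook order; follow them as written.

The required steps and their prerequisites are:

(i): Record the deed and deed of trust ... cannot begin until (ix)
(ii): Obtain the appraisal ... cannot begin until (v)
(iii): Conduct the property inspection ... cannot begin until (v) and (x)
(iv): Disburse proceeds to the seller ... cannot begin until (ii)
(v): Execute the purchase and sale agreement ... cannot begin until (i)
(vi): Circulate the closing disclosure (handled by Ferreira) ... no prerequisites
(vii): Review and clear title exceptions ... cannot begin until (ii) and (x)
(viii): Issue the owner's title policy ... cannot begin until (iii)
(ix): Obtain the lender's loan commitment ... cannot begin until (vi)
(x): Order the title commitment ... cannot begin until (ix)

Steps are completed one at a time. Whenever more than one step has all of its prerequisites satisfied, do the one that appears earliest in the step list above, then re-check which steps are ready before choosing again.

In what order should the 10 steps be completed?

(vi), (ix), (i), (v), (ii), (iv), (x), (iii), (vii), (viii)

(vi) is the only step with nothing outstanding, so it goes first.
(ix) needed (vi), now all done → (ix).
(i) and (x) are both available; (i) is listed earlier → (i).
(v) now also ready, so the ready set is {(v), (x)}; (v) is listed earlier → (v).
(ii) now also ready, so the ready set is {(ii), (x)}; (ii) is listed earlier → (ii).
Now (iv) and (x) have their prerequisites met. (iv) is listed earlier, so (iv) next.
(x) needed (ix), now all done → (x).
(iii) and (vii) are both available; (iii) is listed earlier → (iii).
(vii) and (viii) are both available; (vii) is listed earlier → (vii).
(viii) is the only step now ready → (viii).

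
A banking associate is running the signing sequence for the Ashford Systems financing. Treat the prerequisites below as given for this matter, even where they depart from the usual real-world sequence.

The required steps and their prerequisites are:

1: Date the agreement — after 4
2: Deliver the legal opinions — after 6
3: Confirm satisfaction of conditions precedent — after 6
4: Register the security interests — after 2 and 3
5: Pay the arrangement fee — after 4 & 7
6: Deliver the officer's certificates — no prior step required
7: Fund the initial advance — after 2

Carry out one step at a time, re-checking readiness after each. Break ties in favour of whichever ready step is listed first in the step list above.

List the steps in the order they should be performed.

6 has no prerequisites → 6 first.
2 and 3 are both available; 2 is listed earlier → 2.
Now 3 and 7 have their prerequisites met. 3 is listed earlier, so 3 next.
4 now also ready, so the ready set is {4, 7}; 4 is listed earlier → 4.
Ready: 1 and 7. 1 is listed earlier → 1.
7 needed 2, now all done → 7.
5 is the only step now ready → 5.

6, 2, 3, 4, 1, 7, 5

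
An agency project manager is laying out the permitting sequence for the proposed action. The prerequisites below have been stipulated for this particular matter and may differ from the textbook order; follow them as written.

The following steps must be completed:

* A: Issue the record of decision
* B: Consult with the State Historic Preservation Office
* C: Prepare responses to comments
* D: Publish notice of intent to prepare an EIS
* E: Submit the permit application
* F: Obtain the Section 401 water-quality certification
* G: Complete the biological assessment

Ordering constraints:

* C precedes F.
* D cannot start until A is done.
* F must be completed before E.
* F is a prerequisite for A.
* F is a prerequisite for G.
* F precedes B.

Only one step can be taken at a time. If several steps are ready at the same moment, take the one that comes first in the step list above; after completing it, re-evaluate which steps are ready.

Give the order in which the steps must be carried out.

C has no prerequisites → C first.
F needed C, now all done → F.
Now A, B, E and G have their prerequisites met. A is listed earlier, so A next.
D now also ready, so the ready set is {B, D, E, G}; B is listed earlier → B.
Now D, E and G have their prerequisites met. D is listed earlier, so D next.
Now E and G have their prerequisites met. E is listed earlier, so E next.
That leaves G as the only ready step → G.

C, F, A, B, D, E, G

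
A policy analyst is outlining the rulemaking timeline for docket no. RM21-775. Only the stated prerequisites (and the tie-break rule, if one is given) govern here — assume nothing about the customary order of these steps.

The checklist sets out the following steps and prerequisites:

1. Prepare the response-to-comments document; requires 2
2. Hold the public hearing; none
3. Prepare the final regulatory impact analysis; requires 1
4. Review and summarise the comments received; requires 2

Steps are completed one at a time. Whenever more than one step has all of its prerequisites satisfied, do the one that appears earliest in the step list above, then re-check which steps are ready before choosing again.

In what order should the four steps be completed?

2 → 1 → 3 → 4

Only 2 has no prerequisites, so it is first.
1 and 4 are both available; 1 is listed earlier → 1.
3 now also ready, so the ready set is {3, 4}; 3 is listed earlier → 3.
4 is the only step now ready → 4.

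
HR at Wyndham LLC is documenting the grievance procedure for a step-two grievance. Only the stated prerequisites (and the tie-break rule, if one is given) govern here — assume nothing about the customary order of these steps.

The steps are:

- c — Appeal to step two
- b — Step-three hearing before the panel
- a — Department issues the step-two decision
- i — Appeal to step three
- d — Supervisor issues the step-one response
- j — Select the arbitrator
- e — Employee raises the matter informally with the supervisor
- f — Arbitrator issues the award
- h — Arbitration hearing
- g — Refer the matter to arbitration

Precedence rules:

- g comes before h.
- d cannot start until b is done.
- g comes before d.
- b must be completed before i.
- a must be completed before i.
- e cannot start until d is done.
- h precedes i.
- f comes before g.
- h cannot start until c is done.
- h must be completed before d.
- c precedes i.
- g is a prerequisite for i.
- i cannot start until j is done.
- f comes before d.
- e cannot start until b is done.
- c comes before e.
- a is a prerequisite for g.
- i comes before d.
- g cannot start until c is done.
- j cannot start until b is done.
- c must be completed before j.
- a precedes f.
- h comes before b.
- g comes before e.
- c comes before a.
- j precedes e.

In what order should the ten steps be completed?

c, a, f, g, h, b, j, i, d, e

c has no prerequisites → c first.
a needed c, now all done → a.
That leaves f as the only ready step → f.
g needed c, a and f, now all done → g.
h is the only step now ready → h.
b needed h, now all done → b.
That leaves j as the only ready step → j.
i needed c, b, a, j, h and g, now all done → i.
Next only d has its prerequisites met → d.
e is the only step now ready → e.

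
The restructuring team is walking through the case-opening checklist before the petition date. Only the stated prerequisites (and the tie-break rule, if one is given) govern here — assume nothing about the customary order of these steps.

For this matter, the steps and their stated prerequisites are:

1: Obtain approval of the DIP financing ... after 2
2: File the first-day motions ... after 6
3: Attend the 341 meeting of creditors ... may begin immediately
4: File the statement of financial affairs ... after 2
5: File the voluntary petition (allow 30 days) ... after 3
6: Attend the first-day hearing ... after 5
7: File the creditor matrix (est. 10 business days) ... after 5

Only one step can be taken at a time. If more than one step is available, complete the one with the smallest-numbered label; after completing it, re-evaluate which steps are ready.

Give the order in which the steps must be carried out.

3 is the only step with nothing outstanding, so it goes first.
5 needed 3, now all done → 5.
Now 6 and 7 have their prerequisites met. 6 has the earlier label, so 6 next.
2 and 7 are both available; 2 has the earlier label → 2.
1 and 4 now also ready, so the ready set is {1, 4, 7}; 1 has the earlier label → 1.
Ready: 4 and 7. 4 has the earlier label → 4.
That leaves 7 as the only ready step → 7.

3, 5, 6, 2, 1, 4, 7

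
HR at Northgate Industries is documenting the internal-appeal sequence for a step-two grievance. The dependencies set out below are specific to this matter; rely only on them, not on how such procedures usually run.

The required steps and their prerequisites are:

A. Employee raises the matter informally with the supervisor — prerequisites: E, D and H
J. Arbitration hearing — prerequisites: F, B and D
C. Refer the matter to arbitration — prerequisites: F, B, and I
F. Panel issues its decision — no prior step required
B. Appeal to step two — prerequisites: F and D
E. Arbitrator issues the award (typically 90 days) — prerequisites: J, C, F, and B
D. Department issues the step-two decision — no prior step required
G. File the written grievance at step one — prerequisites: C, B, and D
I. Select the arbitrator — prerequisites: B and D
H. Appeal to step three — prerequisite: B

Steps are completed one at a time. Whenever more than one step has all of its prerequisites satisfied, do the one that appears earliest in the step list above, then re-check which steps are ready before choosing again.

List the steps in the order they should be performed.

Nothing is required for F and D. F is listed earlier → F first.
D is the only step now ready → D.
B needed F and D, now all done → B.
J, I and H are all available; J is listed earlier → J.
Now I and H have their prerequisites met. I is listed earlier, so I next.
Now C and H have their prerequisites met. C is listed earlier, so C next.
E, G and H are all available; E is listed earlier → E.
G and H are both available; G is listed earlier → G.
That leaves H as the only ready step → H.
Next only A has its prerequisites met → A.

F, D, B, J, I, C, E, G, H, A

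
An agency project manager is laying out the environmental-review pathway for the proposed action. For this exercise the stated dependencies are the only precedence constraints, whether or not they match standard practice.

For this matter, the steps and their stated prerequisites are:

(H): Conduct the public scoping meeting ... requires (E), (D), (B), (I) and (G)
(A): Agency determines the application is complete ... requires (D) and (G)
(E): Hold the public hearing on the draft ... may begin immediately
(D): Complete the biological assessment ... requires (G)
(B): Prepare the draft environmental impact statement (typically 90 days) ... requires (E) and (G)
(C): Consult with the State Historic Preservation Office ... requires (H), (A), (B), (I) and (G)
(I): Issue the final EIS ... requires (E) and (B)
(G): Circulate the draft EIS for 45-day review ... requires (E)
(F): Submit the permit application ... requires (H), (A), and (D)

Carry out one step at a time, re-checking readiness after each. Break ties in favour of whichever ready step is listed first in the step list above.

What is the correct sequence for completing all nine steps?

(E) is the only step with nothing outstanding, so it goes first.
Next only (G) has its prerequisites met → (G).
(D) and (B) are both available; (D) is listed earlier → (D).
(A) now also ready, so the ready set is {(A), (B)}; (A) is listed earlier → (A).
(B) is the only step now ready → (B).
(I) is the only step now ready → (I).
Next only (H) has its prerequisites met → (H).
Now (C) and (F) have their prerequisites met. (C) is listed earlier, so (C) next.
(F) is the only step now ready → (F).

(E), (G), (D), (A), (B), (I), (H), (C), (F)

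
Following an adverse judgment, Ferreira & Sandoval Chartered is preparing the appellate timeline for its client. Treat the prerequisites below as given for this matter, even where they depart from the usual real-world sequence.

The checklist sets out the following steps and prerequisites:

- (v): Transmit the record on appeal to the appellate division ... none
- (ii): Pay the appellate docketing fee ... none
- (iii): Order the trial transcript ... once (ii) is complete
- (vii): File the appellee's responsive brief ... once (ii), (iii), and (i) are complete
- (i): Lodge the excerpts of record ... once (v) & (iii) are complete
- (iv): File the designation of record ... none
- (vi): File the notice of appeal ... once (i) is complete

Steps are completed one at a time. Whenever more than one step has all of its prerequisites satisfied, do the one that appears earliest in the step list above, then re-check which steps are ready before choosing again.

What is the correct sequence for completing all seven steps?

(v) → (ii) → (iii) → (i) → (vii) → (iv) → (vi)

(v), (ii) and (iv) have no prerequisites; (v) is listed earlier, so (v) is first.
Ready: (ii) and (iv). (ii) is listed earlier → (ii).
Now (iii) and (iv) have their prerequisites met. (iii) is listed earlier, so (iii) next.
Ready: (i) and (iv). (i) is listed earlier → (i).
Now (vii), (iv) and (vi) have their prerequisites met. (vii) is listed earlier, so (vii) next.
(iv) and (vi) are both available; (iv) is listed earlier → (iv).
(vi) needed (i), now all done → (vi).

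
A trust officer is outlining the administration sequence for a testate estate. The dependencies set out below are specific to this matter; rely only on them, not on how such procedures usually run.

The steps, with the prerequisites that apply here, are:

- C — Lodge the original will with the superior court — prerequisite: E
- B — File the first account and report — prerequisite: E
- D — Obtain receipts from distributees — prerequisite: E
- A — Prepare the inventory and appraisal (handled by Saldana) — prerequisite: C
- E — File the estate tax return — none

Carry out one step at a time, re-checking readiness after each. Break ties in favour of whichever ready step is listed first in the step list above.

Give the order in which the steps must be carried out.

E → C → B → D → A

Only E has no prerequisites, so it is first.
C, B and D are all available; C is listed earlier → C.
Ready: B, D and A. B is listed earlier → B.
Now D and A have their prerequisites met. D is listed earlier, so D next.
Next only A has its prerequisites met → A.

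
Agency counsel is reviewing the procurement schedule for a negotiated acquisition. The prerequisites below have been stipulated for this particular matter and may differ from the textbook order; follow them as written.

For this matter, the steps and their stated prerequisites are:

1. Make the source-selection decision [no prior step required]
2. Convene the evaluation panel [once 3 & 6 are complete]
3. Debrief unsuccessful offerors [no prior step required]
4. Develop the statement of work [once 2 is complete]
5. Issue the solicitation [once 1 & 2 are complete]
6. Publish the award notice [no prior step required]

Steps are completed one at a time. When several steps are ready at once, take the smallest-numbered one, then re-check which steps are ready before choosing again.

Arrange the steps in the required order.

1 3 6 2 4 5

1, 3 and 6 have no prerequisites; 1 has the earlier label, so 1 is first.
Now 3 and 6 have their prerequisites met. 3 has the earlier label, so 3 next.
Next only 6 has its prerequisites met → 6.
2 needed 3 and 6, now all done → 2.
Now 4 and 5 have their prerequisites met. 4 has the earlier label, so 4 next.
That leaves 5 as the only ready step → 5.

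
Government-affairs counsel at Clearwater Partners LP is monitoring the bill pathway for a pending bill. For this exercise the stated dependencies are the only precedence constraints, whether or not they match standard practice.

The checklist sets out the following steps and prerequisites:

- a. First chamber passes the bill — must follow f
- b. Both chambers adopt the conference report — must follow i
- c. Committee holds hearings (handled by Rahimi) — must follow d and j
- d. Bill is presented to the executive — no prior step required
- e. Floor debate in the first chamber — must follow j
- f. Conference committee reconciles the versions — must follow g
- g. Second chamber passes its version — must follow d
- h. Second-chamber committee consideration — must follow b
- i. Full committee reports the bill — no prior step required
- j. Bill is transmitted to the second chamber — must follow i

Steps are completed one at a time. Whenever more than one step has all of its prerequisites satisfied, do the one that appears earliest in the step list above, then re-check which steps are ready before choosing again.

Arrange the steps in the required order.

Nothing is required for d and i. d is listed earlier → d first.
g and i are both available; g is listed earlier → g.
f now also ready, so the ready set is {f, i}; f is listed earlier → f.
Ready: a and i. a is listed earlier → a.
i is the only step now ready → i.
b and j are both available; b is listed earlier → b.
h and j are both available; h is listed earlier → h.
j needed i, now all done → j.
Now c and e have their prerequisites met. c is listed earlier, so c next.
Next only e has its prerequisites met → e.

d g f a i b h j c e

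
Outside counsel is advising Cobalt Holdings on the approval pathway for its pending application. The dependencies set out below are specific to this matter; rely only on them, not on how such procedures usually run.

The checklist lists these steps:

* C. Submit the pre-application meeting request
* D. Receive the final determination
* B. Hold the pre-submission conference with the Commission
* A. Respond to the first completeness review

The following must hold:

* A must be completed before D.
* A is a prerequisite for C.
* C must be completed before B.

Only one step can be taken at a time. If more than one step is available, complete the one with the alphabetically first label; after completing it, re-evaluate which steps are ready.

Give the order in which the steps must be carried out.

A is the only step with nothing outstanding, so it goes first.
Now C and D have their prerequisites met. C has the earlier label, so C next.
B and D are both available; B has the earlier label → B.
That leaves D as the only ready step → D.

A C B D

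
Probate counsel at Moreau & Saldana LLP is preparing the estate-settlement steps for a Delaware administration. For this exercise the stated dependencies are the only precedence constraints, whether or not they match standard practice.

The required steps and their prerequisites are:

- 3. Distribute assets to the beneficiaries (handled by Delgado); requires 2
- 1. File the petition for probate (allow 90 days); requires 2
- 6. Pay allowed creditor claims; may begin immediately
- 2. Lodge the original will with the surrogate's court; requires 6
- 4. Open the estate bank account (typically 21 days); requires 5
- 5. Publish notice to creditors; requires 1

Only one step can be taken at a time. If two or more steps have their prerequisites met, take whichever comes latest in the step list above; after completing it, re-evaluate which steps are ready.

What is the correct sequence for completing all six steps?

6 has no prerequisites → 6 first.
Next only 2 has its prerequisites met → 2.
Now 1 and 3 have their prerequisites met. 1 is listed later, so 1 next.
5 and 3 are both available; 5 is listed later → 5.
Now 4 and 3 have their prerequisites met. 4 is listed later, so 4 next.
Next only 3 has its prerequisites met → 3.

6 2 1 5 4 3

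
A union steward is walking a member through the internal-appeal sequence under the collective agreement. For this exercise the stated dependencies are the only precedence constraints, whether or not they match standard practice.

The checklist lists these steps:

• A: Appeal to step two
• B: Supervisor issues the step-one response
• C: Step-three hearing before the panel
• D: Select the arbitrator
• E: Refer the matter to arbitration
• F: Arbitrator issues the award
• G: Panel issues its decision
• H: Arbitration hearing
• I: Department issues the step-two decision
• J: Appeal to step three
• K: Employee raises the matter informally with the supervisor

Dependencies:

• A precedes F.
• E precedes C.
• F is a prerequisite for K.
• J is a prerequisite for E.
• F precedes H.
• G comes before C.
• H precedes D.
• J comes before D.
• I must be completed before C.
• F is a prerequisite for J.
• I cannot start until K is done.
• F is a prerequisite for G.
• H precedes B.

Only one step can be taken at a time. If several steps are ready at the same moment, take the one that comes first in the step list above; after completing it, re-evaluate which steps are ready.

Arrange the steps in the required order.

A, F, G, H, B, J, D, E, K, I, C

A is the only step with nothing outstanding, so it goes first.
F is the only step now ready → F.
Now G, H, J and K have their prerequisites met. G is listed earlier, so G next.
H, J and K are all available; H is listed earlier → H.
B now also ready, so the ready set is {B, J, K}; B is listed earlier → B.
Now J and K have their prerequisites met. J is listed earlier, so J next.
D, E and K are all available; D is listed earlier → D.
Ready: E and K. E is listed earlier → E.
K is the only step now ready → K.
I needed K, now all done → I.
C needed E, G and I, now all done → C.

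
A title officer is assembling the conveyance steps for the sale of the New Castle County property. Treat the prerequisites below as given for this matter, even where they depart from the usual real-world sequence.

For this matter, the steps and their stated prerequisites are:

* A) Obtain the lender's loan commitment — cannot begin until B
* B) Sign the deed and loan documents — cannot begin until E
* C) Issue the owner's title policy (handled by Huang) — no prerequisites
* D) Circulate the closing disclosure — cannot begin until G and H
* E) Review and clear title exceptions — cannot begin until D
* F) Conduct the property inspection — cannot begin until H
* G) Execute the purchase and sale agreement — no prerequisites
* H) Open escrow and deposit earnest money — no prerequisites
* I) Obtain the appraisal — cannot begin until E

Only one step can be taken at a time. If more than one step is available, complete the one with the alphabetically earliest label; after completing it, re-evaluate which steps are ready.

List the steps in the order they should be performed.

C → G → H → D → E → B → A → F → I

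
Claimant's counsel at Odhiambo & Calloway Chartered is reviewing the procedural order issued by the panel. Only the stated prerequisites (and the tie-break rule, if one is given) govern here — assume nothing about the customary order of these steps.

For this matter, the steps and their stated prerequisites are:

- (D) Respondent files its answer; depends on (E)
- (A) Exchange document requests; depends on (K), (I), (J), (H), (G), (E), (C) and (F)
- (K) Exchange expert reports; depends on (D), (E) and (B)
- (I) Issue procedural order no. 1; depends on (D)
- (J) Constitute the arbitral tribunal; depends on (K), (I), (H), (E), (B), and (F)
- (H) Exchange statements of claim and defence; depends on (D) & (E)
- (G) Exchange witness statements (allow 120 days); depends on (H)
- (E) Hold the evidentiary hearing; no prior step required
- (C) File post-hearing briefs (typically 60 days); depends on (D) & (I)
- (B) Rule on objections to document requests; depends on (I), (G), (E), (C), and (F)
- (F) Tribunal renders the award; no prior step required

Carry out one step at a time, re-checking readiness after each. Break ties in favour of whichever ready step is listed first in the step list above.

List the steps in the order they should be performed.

(E) → (D) → (I) → (H) → (G) → (C) → (F) → (B) → (K) → (J) → (A)

Nothing is required for (E) and (F). (E) is listed earlier → (E) first.
Now (D) and (F) have their prerequisites met. (D) is listed earlier, so (D) next.
Now (I), (H) and (F) have their prerequisites met. (I) is listed earlier, so (I) next.
(C) now also ready, so the ready set is {(H), (C), (F)}; (H) is listed earlier → (H).
Ready: (G), (C) and (F). (G) is listed earlier → (G).
Ready: (C) and (F). (C) is listed earlier → (C).
(F) is the only step now ready → (F).
(B) needed (I), (G), (E), (C) and (F), now all done → (B).
That leaves (K) as the only ready step → (K).
(J) is the only step now ready → (J).
(A) needed (K), (I), (J), (H), (G), (E), (C) and (F), now all done → (A).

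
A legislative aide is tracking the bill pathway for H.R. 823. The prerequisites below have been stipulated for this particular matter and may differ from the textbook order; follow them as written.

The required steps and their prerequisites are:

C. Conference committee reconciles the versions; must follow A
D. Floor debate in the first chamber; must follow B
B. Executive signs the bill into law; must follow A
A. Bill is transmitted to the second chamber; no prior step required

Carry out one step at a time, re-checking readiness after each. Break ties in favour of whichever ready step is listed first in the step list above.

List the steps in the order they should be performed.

A is the only step with nothing outstanding, so it goes first.
Now C and B have their prerequisites met. C is listed earlier, so C next.
Next only B has its prerequisites met → B.
Next only D has its prerequisites met → D.

A, C, B, D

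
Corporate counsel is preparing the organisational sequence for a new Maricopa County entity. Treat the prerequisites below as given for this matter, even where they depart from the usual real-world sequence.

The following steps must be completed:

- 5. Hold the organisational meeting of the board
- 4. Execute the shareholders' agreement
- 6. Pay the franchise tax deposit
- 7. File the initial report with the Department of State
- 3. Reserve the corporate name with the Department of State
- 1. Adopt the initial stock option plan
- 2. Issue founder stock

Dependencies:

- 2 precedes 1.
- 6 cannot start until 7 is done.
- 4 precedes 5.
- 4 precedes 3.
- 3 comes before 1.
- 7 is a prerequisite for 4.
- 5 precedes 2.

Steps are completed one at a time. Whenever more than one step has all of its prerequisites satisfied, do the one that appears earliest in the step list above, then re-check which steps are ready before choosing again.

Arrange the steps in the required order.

Only 7 has no prerequisites, so it is first.
Now 4 and 6 have their prerequisites met. 4 is listed earlier, so 4 next.
5, 6 and 3 are all available; 5 is listed earlier → 5.
2 now also ready, so the ready set is {6, 3, 2}; 6 is listed earlier → 6.
Now 3 and 2 have their prerequisites met. 3 is listed earlier, so 3 next.
That leaves 2 as the only ready step → 2.
Next only 1 has its prerequisites met → 1.

7, 4, 5, 6, 3, 2, 1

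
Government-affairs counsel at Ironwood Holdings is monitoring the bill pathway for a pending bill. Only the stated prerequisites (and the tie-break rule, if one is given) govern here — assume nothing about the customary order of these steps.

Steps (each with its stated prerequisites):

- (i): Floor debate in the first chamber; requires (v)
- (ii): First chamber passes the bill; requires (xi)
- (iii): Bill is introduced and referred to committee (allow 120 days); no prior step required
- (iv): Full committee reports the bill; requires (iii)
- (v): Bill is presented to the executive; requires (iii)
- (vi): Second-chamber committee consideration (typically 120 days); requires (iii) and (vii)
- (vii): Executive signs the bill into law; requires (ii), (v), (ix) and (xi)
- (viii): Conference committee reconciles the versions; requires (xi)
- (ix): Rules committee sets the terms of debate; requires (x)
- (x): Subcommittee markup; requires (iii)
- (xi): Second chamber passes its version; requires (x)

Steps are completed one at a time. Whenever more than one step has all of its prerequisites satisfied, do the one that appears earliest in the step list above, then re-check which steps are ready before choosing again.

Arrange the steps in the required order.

(iii), (iv), (v), (i), (x), (ix), (xi), (ii), (vii), (vi), (viii)

Only (iii) has no prerequisites, so it is first.
Now (iv), (v) and (x) have their prerequisites met. (iv) is listed earlier, so (iv) next.
Ready: (v) and (x). (v) is listed earlier → (v).
(i) now also ready, so the ready set is {(i), (x)}; (i) is listed earlier → (i).
(x) is the only step now ready → (x).
(ix) and (xi) are both available; (ix) is listed earlier → (ix).
(xi) is the only step now ready → (xi).
Now (ii) and (viii) have their prerequisites met. (ii) is listed earlier, so (ii) next.
(vii) now also ready, so the ready set is {(vii), (viii)}; (vii) is listed earlier → (vii).
(vi) now also ready, so the ready set is {(vi), (viii)}; (vi) is listed earlier → (vi).
(viii) is the only step now ready → (viii).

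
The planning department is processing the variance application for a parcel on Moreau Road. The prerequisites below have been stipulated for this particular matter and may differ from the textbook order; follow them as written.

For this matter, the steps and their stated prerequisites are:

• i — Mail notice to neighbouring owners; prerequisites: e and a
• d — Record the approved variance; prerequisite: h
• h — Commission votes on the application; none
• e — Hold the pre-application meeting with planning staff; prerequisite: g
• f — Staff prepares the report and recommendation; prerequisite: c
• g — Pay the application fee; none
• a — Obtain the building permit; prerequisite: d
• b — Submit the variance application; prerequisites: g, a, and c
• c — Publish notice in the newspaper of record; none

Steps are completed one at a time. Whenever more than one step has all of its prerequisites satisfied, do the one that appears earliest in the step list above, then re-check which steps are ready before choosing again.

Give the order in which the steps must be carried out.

h d g e a i c f b

h, g and c have no prerequisites; h is listed earlier, so h is first.
d now also ready, so the ready set is {d, g, c}; d is listed earlier → d.
Now g, a and c have their prerequisites met. g is listed earlier, so g next.
e now also ready, so the ready set is {e, a, c}; e is listed earlier → e.
Now a and c have their prerequisites met. a is listed earlier, so a next.
Ready: i and c. i is listed earlier → i.
c is the only step now ready → c.
Now f and b have their prerequisites met. f is listed earlier, so f next.
That leaves b as the only ready step → b.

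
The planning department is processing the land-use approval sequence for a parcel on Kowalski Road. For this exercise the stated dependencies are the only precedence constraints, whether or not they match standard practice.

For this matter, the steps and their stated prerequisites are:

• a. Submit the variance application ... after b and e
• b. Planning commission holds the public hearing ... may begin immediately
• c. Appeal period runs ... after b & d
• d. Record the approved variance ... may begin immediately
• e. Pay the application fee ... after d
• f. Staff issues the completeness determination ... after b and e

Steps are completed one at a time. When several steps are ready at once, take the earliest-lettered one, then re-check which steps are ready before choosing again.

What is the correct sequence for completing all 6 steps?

b d c e a f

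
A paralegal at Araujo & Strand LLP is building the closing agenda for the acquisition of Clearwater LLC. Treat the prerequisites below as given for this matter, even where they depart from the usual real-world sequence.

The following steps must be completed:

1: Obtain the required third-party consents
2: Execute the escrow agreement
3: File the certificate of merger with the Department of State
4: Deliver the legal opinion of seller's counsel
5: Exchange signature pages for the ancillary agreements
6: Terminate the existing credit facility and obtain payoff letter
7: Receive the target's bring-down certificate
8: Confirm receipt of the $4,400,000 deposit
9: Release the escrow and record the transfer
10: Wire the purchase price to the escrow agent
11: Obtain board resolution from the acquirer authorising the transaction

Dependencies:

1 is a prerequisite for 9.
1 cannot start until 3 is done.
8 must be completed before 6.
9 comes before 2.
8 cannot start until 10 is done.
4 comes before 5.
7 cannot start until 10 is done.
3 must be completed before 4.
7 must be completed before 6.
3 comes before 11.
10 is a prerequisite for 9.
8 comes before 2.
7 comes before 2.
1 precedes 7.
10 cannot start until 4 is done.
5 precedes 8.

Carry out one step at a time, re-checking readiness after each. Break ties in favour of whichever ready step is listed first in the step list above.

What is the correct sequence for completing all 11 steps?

3, 1, 4, 5, 10, 7, 8, 6, 9, 2, 11

3 has no prerequisites → 3 first.
Now 1, 4 and 11 have their prerequisites met. 1 is listed earlier, so 1 next.
Ready: 4 and 11. 4 is listed earlier → 4.
5 and 10 now also ready, so the ready set is {5, 10, 11}; 5 is listed earlier → 5.
10 and 11 are both available; 10 is listed earlier → 10.
7, 8 and 9 now also ready, so the ready set is {7, 8, 9, 11}; 7 is listed earlier → 7.
Ready: 8, 9 and 11. 8 is listed earlier → 8.
6 now also ready, so the ready set is {6, 9, 11}; 6 is listed earlier → 6.
Now 9 and 11 have their prerequisites met. 9 is listed earlier, so 9 next.
Now 2 and 11 have their prerequisites met. 2 is listed earlier, so 2 next.
11 needed 3, now all done → 11.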